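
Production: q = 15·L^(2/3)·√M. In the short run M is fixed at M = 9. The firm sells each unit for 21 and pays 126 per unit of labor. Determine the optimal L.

L* = 125

With M = 9, MP_L = (2/3)·15·L^(-1/3)·9^(1/2) = 30·L^(-1/3).
Profit maximization for a price taker requires P·MP_L = w: 21·30·L^(-1/3) = 126.
So L^(-1/3) = 0.2, which gives L = 125.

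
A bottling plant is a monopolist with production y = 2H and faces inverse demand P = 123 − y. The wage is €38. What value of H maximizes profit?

Marginal revenue from the inverse demand is MR = 123 − 2y.
The marginal product is MP_H = 2.
A monopolist hires until marginal revenue product equals the wage: MR·MP_H = w.
(123 − 4H)·2 = 38, so H = 26.

H* = 26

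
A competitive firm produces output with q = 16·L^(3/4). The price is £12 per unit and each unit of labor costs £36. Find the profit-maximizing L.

L* = 256

MP_L = (3/4)·16·L^(-1/4) = 12·L^(-1/4).
Profit maximization for a price taker requires P·MP_L = w: 12·12·L^(-1/4) = 36.
So L^(-1/4) = 0.25, which gives L = 256.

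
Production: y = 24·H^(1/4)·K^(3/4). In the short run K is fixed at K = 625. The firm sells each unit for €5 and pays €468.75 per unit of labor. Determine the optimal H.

H* = 16

With K = 625, MP_H = (1/4)·24·H^(-3/4)·625^(3/4) = 750·H^(-3/4).
Profit maximization for a price taker requires P·MP_H = w: 5·750·H^(-3/4) = 468.75.
So H^(-3/4) = 0.125, which gives H = 16.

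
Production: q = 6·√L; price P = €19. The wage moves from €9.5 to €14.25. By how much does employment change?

From P·MP_L = w with MP_L = 3·L^(-1/2), the labor demand is L(w) = (57/w)^(2).
At w = 9.5: L = 36. At w = 14.25: L = 16.
ΔL = 16 − 36 = -20.

ΔL = -20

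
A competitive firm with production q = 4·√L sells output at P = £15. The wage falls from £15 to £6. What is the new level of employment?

L* = 25

From P·MP_L = w with MP_L = 2·L^(-1/2), the labor demand is L(w) = (30/w)^(2).
At w = 15: L = 4. At w = 6: L = 25.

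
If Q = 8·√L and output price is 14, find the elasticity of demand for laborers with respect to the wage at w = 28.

ε = -2

MP_L = (1/2)·8·L^(-1/2), so P·MP_L = w gives 56·L^(-1/2) = w.
Solving, L(w) = (56/w)^(2). This is a constant-elasticity form: L ∝ w^(−2), so ε = −2.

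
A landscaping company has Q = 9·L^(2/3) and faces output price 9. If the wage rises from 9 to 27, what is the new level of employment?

L* = 8

From P·MP_L = w with MP_L = 6·L^(-1/3), the labor demand is L(w) = (54/w)^(3).
At w = 9: L = 216. At w = 27: L = 8.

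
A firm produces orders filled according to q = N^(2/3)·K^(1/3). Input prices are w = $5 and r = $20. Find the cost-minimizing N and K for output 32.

Cost minimization requires the marginal rate of technical substitution to equal the input-price ratio: MP_N/MP_K = w/r.
Here MP_N/MP_K = (2/3)·(K/N)/(1/3) = 2·(K/N). Setting this equal to 5/20 = 0.25 gives K = 0.125N.
Substituting into q = 32: N^(2/3)·(0.125N)^(1/3) = 32.
Solving, N = 64 and K = 8.

N* = 64, K* = 8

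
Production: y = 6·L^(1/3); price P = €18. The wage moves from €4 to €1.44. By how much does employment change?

From P·MP_L = w with MP_L = 2·L^(-2/3), the labor demand is L(w) = (36/w)^(3/2).
At w = 4: L = 27. At w = 1.44: L = 125.
ΔL = 125 − 27 = 98.

ΔL = 98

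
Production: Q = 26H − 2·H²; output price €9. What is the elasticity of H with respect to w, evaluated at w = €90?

ε = -0.625

From P·MP_H = w with MP_H = 26 − 4H, labor demand is H(w) = (26 − w/9)/4.
dH/dw = −1/(36) = -1/36.
At w = 90, H = 4, so ε = (dH/dw)·(w/H) = (-1/36)·(90/4) = -0.625.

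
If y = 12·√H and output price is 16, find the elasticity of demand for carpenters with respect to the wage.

MP_H = (1/2)·12·H^(-1/2), so P·MP_H = w gives 96·H^(-1/2) = w.
Solving, H(w) = (96/w)^(2). This is a constant-elasticity form: H ∝ w^(−2), so ε = −2.

ε = -2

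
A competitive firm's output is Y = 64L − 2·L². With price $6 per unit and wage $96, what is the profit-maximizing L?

L* = 12

The marginal product of L is MP_L = 64 − 4L.
A price-taking firm hires until the value of the marginal product equals the wage: P·MP_L = w, so 6·(64 − 4L) = 96.
Then 64 − 4L = 16, giving L = 12.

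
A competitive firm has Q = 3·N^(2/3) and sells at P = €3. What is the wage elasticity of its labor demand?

ε = -3

MP_N = (2/3)·3·N^(-1/3), so P·MP_N = w gives 6·N^(-1/3) = w.
Solving, N(w) = (6/w)^(3). This is a constant-elasticity form: N ∝ w^(−3), so ε = −3.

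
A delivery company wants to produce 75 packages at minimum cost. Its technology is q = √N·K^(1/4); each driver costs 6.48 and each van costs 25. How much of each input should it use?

Cost minimization requires the marginal rate of technical substitution to equal the input-price ratio: MP_N/MP_K = w/r.
Here MP_N/MP_K = (1/2)·(K/N)/(1/4) = 2·(K/N). Setting this equal to 6.48/25 = 0.2592 gives K = 0.1296N.
Substituting into q = 75: N^(1/2)·(0.1296N)^(1/4) = 75.
Solving, N = 625 and K = 81.

N* = 625, K* = 81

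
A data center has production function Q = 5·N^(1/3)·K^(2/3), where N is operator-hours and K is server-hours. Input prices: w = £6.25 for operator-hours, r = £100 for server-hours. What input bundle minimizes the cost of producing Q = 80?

N* = 64, K* = 8

Cost minimization requires the marginal rate of technical substitution to equal the input-price ratio: MP_N/MP_K = w/r.
Here MP_N/MP_K = (1/3)·(K/N)/(2/3) = 0.5·(K/N). Setting this equal to 6.25/100 = 0.0625 gives K = 0.125N.
Substituting into Q = 80: 5·N^(1/3)·(0.125N)^(2/3) = 80.
Solving, N = 64 and K = 8.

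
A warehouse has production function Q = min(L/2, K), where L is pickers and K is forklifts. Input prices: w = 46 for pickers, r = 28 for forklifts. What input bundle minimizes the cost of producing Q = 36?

With a fixed-proportions technology, the cost-minimizing bundle uses no slack in either input: L/2 = K = Q.
So L = 2·36 = 72 and K = 36.

L* = 72, K* = 36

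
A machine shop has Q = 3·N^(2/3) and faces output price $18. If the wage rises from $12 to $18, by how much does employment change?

From P·MP_N = w with MP_N = 2·N^(-1/3), the labor demand is N(w) = (36/w)^(3).
At w = 12: N = 27. At w = 18: N = 8.
ΔN = 8 − 27 = -19.

ΔN = -19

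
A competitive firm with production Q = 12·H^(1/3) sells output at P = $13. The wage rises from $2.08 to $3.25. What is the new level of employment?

H* = 64

From P·MP_H = w with MP_H = 4·H^(-2/3), the labor demand is H(w) = (52/w)^(3/2).
At w = 2.08: H = 125. At w = 3.25: H = 64.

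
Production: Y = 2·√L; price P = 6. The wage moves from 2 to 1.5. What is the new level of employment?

L* = 16

From P·MP_L = w with MP_L = L^(-1/2), the labor demand is L(w) = (6/w)^(2).
At w = 2: L = 9. At w = 1.5: L = 16.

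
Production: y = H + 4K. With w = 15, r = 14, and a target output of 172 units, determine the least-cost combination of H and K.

The inputs are perfect substitutes, so the firm uses whichever has the lower cost per unit of output.
Cost per unit of output via H is 15; via K it is 3.5. K is cheaper.
Producing y = 172 with K alone: H = 0, K = 43.

H* = 0, K* = 43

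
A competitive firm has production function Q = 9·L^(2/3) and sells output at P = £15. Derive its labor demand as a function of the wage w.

MP_L = (2/3)·9·L^(-1/3) = 6·L^(-1/3).
Setting P·MP_L = w: 90·L^(-1/3) = w.
Solving for L: L^(-1/3) = w/90, so L = (90/w)^(3).

L(w) = 729000/w³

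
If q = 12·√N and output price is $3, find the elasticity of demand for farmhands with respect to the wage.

MP_N = (1/2)·12·N^(-1/2), so P·MP_N = w gives 18·N^(-1/2) = w.
Solving, N(w) = (18/w)^(2). This is a constant-elasticity form: N ∝ w^(−2), so ε = −2.

ε = -2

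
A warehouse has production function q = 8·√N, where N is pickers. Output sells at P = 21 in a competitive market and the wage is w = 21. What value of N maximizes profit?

MP_N = (1/2)·8·N^(-1/2) = 4·N^(-1/2).
Profit maximization for a price taker requires P·MP_N = w: 21·4·N^(-1/2) = 21.
So N^(-1/2) = 0.25, which gives N = 16.

N* = 16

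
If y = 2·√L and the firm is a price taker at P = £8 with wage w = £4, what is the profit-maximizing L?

L* = 4

MP_L = (1/2)·2·L^(-1/2) = L^(-1/2).
Profit maximization for a price taker requires P·MP_L = w: 8·L^(-1/2) = 4.
So L^(-1/2) = 0.5, which gives L = 4.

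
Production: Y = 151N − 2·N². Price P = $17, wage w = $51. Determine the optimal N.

N* = 37

The marginal product of N is MP_N = 151 − 4N.
A price-taking firm hires until the value of the marginal product equals the wage: P·MP_N = w, so 17·(151 − 4N) = 51.
Then 151 − 4N = 3, giving N = 37.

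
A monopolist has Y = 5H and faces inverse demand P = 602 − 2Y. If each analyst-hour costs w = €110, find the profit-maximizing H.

Marginal revenue from the inverse demand is MR = 602 − 4Y.
The marginal product is MP_H = 5.
A monopolist hires until marginal revenue product equals the wage: MR·MP_H = w.
(602 − 20H)·5 = 110, so H = 29.

H* = 29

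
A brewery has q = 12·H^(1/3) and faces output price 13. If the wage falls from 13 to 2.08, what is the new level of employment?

H* = 125

From P·MP_H = w with MP_H = 4·H^(-2/3), the labor demand is H(w) = (52/w)^(3/2).
At w = 13: H = 8. At w = 2.08: H = 125.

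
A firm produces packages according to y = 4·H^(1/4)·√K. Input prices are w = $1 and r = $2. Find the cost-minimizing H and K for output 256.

H* = 256, K* = 256

Cost minimization requires the marginal rate of technical substitution to equal the input-price ratio: MP_H/MP_K = w/r.
Here MP_H/MP_K = (1/4)·(K/H)/(1/2) = 0.5·(K/H). Setting this equal to 1/2 = 0.5 gives K = H.
Substituting into y = 256: 4·H^(1/4)·(H)^(1/2) = 256.
Solving, H = 256 and K = 256.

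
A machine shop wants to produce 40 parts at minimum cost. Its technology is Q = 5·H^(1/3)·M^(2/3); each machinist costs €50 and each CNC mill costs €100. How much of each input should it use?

H* = 8, M* = 8

Cost minimization requires the marginal rate of technical substitution to equal the input-price ratio: MP_H/MP_M = w/r.
Here MP_H/MP_M = (1/3)·(M/H)/(2/3) = 0.5·(M/H). Setting this equal to 50/100 = 0.5 gives M = H.
Substituting into Q = 40: 5·H^(1/3)·(H)^(2/3) = 40.
Solving, H = 8 and M = 8.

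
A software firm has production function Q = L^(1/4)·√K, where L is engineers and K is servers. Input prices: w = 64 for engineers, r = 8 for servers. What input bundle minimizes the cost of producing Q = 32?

L* = 16, K* = 256

Cost minimization requires the marginal rate of technical substitution to equal the input-price ratio: MP_L/MP_K = w/r.
Here MP_L/MP_K = (1/4)·(K/L)/(1/2) = 0.5·(K/L). Setting this equal to 64/8 = 8 gives K = 16L.
Substituting into Q = 32: L^(1/4)·(16L)^(1/2) = 32.
Solving, L = 16 and K = 256.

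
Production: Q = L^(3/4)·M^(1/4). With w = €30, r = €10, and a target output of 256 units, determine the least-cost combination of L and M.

L* = 256, M* = 256

Cost minimization requires the marginal rate of technical substitution to equal the input-price ratio: MP_L/MP_M = w/r.
Here MP_L/MP_M = (3/4)·(M/L)/(1/4) = 3·(M/L). Setting this equal to 30/10 = 3 gives M = L.
Substituting into Q = 256: L^(3/4)·(L)^(1/4) = 256.
Solving, L = 256 and M = 256.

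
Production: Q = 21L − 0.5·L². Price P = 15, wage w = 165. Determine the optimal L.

L* = 10

The marginal product of L is MP_L = 21 − L.
A price-taking firm hires until the value of the marginal product equals the wage: P·MP_L = w, so 15·(21 − L) = 165.
Then 21 − L = 11, giving L = 10.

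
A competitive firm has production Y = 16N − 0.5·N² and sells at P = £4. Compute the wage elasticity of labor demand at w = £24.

From P·MP_N = w with MP_N = 16 − N, labor demand is N(w) = 16 − w/4.
dN/dw = −1/(4) = -0.25.
At w = 24, N = 10, so ε = (dN/dw)·(w/N) = (-0.25)·(24/10) = -0.6.

ε = -0.6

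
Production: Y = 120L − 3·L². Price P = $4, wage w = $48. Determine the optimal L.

The marginal product of L is MP_L = 120 − 6L.
A price-taking firm hires until the value of the marginal product equals the wage: P·MP_L = w, so 4·(120 − 6L) = 48.
Then 120 − 6L = 12, giving L = 18.

L* = 18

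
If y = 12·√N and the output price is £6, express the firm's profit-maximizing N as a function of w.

MP_N = (1/2)·12·N^(-1/2) = 6·N^(-1/2).
Setting P·MP_N = w: 36·N^(-1/2) = w.
Solving for N: N^(-1/2) = w/36, so N = (36/w)^(2).

N(w) = 1296/w²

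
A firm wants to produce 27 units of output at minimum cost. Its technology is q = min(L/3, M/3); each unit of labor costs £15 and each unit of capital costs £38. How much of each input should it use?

L* = 81, M* = 81

With a fixed-proportions technology, the cost-minimizing bundle uses no slack in either input: L/3 = M/3 = q.
So L = 3·27 = 81 and M = 3·27 = 81.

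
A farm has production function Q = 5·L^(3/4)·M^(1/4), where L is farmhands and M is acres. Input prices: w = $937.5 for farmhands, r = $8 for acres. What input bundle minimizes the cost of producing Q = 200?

Cost minimization requires the marginal rate of technical substitution to equal the input-price ratio: MP_L/MP_M = w/r.
Here MP_L/MP_M = (3/4)·(M/L)/(1/4) = 3·(M/L). Setting this equal to 937.5/8 = 117.1875 gives M = 39.0625L.
Substituting into Q = 200: 5·L^(3/4)·(39.0625L)^(1/4) = 200.
Solving, L = 16 and M = 625.

L* = 16, M* = 625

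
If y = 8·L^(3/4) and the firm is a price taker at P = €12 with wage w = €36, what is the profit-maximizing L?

L* = 16

MP_L = (3/4)·8·L^(-1/4) = 6·L^(-1/4).
Profit maximization for a price taker requires P·MP_L = w: 12·6·L^(-1/4) = 36.
So L^(-1/4) = 0.5, which gives L = 16.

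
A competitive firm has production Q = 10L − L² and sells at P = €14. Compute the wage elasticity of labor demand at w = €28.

ε = -0.25

From P·MP_L = w with MP_L = 10 − 2L, labor demand is L(w) = (10 − w/14)/2.
dL/dw = −1/(28) = -1/28.
At w = 28, L = 4, so ε = (dL/dw)·(w/L) = (-1/28)·(28/4) = -0.25.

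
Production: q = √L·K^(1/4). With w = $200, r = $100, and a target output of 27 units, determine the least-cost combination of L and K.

Cost minimization requires the marginal rate of technical substitution to equal the input-price ratio: MP_L/MP_K = w/r.
Here MP_L/MP_K = (1/2)·(K/L)/(1/4) = 2·(K/L). Setting this equal to 200/100 = 2 gives K = L.
Substituting into q = 27: L^(1/2)·(L)^(1/4) = 27.
Solving, L = 81 and K = 81.

L* = 81, K* = 81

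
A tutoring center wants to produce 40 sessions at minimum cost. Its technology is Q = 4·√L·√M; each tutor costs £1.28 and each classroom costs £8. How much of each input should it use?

L* = 25, M* = 4

Cost minimization requires the marginal rate of technical substitution to equal the input-price ratio: MP_L/MP_M = w/r.
Here MP_L/MP_M = (1/2)·(M/L)/(1/2) = (M/L). Setting this equal to 1.28/8 = 0.16 gives M = 0.16L.
Substituting into Q = 40: 4·L^(1/2)·(0.16L)^(1/2) = 40.
Solving, L = 25 and M = 4.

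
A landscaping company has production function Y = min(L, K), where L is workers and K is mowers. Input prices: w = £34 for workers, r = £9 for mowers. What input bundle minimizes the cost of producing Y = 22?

With a fixed-proportions technology, the cost-minimizing bundle uses no slack in either input: L = K = Y.
So L = 22 and K = 22.

L* = 22, K* = 22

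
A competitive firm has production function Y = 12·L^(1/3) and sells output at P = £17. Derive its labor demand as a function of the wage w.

L(w) = (68/w)^(3/2)

MP_L = (1/3)·12·L^(-2/3) = 4·L^(-2/3).
Setting P·MP_L = w: 68·L^(-2/3) = w.
Solving for L: L^(-2/3) = w/68, so L = (68/w)^(3/2).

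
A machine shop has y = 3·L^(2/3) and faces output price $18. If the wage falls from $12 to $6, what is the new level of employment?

From P·MP_L = w with MP_L = 2·L^(-1/3), the labor demand is L(w) = (36/w)^(3).
At w = 12: L = 27. At w = 6: L = 216.

L* = 216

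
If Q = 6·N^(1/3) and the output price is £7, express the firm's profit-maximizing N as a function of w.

MP_N = (1/3)·6·N^(-2/3) = 2·N^(-2/3).
Setting P·MP_N = w: 14·N^(-2/3) = w.
Solving for N: N^(-2/3) = w/14, so N = (14/w)^(3/2).

N(w) = (14/w)^(3/2)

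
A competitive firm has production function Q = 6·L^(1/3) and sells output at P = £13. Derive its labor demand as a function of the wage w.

L(w) = (26/w)^(3/2)

MP_L = (1/3)·6·L^(-2/3) = 2·L^(-2/3).
Setting P·MP_L = w: 26·L^(-2/3) = w.
Solving for L: L^(-2/3) = w/26, so L = (26/w)^(3/2).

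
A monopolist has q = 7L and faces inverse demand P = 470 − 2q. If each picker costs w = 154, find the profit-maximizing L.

L* = 16

Marginal revenue from the inverse demand is MR = 470 − 4q.
The marginal product is MP_L = 7.
A monopolist hires until marginal revenue product equals the wage: MR·MP_L = w.
(470 − 28L)·7 = 154, so L = 16.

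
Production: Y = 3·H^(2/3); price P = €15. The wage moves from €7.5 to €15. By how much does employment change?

From P·MP_H = w with MP_H = 2·H^(-1/3), the labor demand is H(w) = (30/w)^(3).
At w = 7.5: H = 64. At w = 15: H = 8.
ΔH = 8 − 64 = -56.

ΔH = -56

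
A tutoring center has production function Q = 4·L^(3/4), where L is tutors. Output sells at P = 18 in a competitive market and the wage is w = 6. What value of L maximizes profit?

L* = 6561

MP_L = (3/4)·4·L^(-1/4) = 3·L^(-1/4).
Profit maximization for a price taker requires P·MP_L = w: 18·3·L^(-1/4) = 6.
So L^(-1/4) = 1/9, which gives L = 6561.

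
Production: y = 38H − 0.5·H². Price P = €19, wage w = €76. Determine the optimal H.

The marginal product of H is MP_H = 38 − H.
A price-taking firm hires until the value of the marginal product equals the wage: P·MP_H = w, so 19·(38 − H) = 76.
Then 38 − H = 4, giving H = 34.

H* = 34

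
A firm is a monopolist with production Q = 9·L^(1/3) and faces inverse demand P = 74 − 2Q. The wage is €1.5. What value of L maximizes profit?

Marginal revenue from the inverse demand is MR = 74 − 4Q.
The marginal product is MP_L = 3·L^(-2/3).
A monopolist hires until marginal revenue product equals the wage: MR·MP_L = w.
At L, Q = 9·L^(1/3). Substituting and solving: (74 − 36·L^(1/3))·3·L^(-2/3) = 1.5 gives L = 8.

L* = 8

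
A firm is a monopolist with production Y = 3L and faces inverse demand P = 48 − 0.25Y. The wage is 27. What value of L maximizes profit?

Marginal revenue from the inverse demand is MR = 48 − 0.5Y.
The marginal product is MP_L = 3.
A monopolist hires until marginal revenue product equals the wage: MR·MP_L = w.
(48 − 1.5L)·3 = 27, so L = 26.

L* = 26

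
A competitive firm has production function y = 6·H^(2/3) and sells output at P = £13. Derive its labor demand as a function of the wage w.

MP_H = (2/3)·6·H^(-1/3) = 4·H^(-1/3).
Setting P·MP_H = w: 52·H^(-1/3) = w.
Solving for H: H^(-1/3) = w/52, so H = (52/w)^(3).

H(w) = 140608/w³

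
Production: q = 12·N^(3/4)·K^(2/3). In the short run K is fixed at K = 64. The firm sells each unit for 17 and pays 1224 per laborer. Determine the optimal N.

With K = 64, MP_N = (3/4)·12·N^(-1/4)·64^(2/3) = 144·N^(-1/4).
Profit maximization for a price taker requires P·MP_N = w: 17·144·N^(-1/4) = 1224.
So N^(-1/4) = 0.5, which gives N = 16.

N* = 16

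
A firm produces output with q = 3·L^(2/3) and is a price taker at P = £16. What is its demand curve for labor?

L(w) = 32768/w³

MP_L = (2/3)·3·L^(-1/3) = 2·L^(-1/3).
Setting P·MP_L = w: 32·L^(-1/3) = w.
Solving for L: L^(-1/3) = w/32, so L = (32/w)^(3).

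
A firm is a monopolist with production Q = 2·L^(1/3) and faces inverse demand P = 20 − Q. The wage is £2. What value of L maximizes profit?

L* = 8

Marginal revenue from the inverse demand is MR = 20 − 2Q.
The marginal product is MP_L = (2/3)·L^(-2/3).
A monopolist hires until marginal revenue product equals the wage: MR·MP_L = w.
At L, Q = 2·L^(1/3). Substituting and solving: (20 − 4·L^(1/3))·(2/3)·L^(-2/3) = 2 gives L = 8.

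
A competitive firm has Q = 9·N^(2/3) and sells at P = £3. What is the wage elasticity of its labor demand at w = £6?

ε = -3

MP_N = (2/3)·9·N^(-1/3), so P·MP_N = w gives 18·N^(-1/3) = w.
Solving, N(w) = (18/w)^(3). This is a constant-elasticity form: N ∝ w^(−3), so ε = −3.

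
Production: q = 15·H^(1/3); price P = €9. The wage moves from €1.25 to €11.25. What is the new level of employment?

H* = 8

From P·MP_H = w with MP_H = 5·H^(-2/3), the labor demand is H(w) = (45/w)^(3/2).
At w = 1.25: H = 216. At w = 11.25: H = 8.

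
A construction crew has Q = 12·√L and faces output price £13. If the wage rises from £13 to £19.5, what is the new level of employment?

L* = 16

From P·MP_L = w with MP_L = 6·L^(-1/2), the labor demand is L(w) = (78/w)^(2).
At w = 13: L = 36. At w = 19.5: L = 16.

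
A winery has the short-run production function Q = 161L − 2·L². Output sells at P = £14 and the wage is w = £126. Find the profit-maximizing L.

L* = 38

The marginal product of L is MP_L = 161 − 4L.
A price-taking firm hires until the value of the marginal product equals the wage: P·MP_L = w, so 14·(161 − 4L) = 126.
Then 161 − 4L = 9, giving L = 38.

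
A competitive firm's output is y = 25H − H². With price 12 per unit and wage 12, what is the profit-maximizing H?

The marginal product of H is MP_H = 25 − 2H.
A price-taking firm hires until the value of the marginal product equals the wage: P·MP_H = w, so 12·(25 − 2H) = 12.
Then 25 − 2H = 1, giving H = 12.

H* = 12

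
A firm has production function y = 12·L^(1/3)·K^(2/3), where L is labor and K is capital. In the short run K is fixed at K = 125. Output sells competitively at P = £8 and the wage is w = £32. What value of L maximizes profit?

With K = 125, MP_L = (1/3)·12·L^(-2/3)·125^(2/3) = 100·L^(-2/3).
Profit maximization for a price taker requires P·MP_L = w: 8·100·L^(-2/3) = 32.
So L^(-2/3) = 0.04, which gives L = 125.

L* = 125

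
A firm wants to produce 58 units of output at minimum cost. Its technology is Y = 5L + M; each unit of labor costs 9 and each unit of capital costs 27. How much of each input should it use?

The inputs are perfect substitutes, so the firm uses whichever has the lower cost per unit of output.
Cost per unit of output via L is 1.8; via M it is 27. L is cheaper.
Producing Y = 58 with L alone: L = 11.6, M = 0.

L* = 11.6, M* = 0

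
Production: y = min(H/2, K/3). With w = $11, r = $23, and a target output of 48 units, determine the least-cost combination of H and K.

With a fixed-proportions technology, the cost-minimizing bundle uses no slack in either input: H/2 = K/3 = y.
So H = 2·48 = 96 and K = 3·48 = 144.

H* = 96, K* = 144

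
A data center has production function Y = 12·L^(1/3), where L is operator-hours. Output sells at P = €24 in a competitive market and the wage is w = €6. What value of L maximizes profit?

MP_L = (1/3)·12·L^(-2/3) = 4·L^(-2/3).
Profit maximization for a price taker requires P·MP_L = w: 24·4·L^(-2/3) = 6.
So L^(-2/3) = 0.0625, which gives L = 64.

L* = 64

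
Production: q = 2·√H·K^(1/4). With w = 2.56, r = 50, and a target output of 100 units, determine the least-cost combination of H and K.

Cost minimization requires the marginal rate of technical substitution to equal the input-price ratio: MP_H/MP_K = w/r.
Here MP_H/MP_K = (1/2)·(K/H)/(1/4) = 2·(K/H). Setting this equal to 2.56/50 = 0.0512 gives K = 0.0256H.
Substituting into q = 100: 2·H^(1/2)·(0.0256H)^(1/4) = 100.
Solving, H = 625 and K = 16.

H* = 625, K* = 16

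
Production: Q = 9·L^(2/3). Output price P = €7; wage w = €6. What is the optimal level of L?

L* = 343

MP_L = (2/3)·9·L^(-1/3) = 6·L^(-1/3).
Profit maximization for a price taker requires P·MP_L = w: 7·6·L^(-1/3) = 6.
So L^(-1/3) = 1/7, which gives L = 343.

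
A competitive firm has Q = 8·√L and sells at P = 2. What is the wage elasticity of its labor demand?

ε = -2

MP_L = (1/2)·8·L^(-1/2), so P·MP_L = w gives 8·L^(-1/2) = w.
Solving, L(w) = (8/w)^(2). This is a constant-elasticity form: L ∝ w^(−2), so ε = −2.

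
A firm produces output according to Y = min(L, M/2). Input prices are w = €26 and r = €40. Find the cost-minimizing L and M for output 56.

L* = 56, M* = 112

With a fixed-proportions technology, the cost-minimizing bundle uses no slack in either input: L = M/2 = Y.
So L = 56 and M = 2·56 = 112.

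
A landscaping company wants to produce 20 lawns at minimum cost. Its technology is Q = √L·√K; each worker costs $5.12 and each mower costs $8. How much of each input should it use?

Cost minimization requires the marginal rate of technical substitution to equal the input-price ratio: MP_L/MP_K = w/r.
Here MP_L/MP_K = (1/2)·(K/L)/(1/2) = (K/L). Setting this equal to 5.12/8 = 0.64 gives K = 0.64L.
Substituting into Q = 20: L^(1/2)·(0.64L)^(1/2) = 20.
Solving, L = 25 and K = 16.

L* = 25, K* = 16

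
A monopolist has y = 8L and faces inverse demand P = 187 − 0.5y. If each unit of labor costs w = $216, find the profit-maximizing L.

Marginal revenue from the inverse demand is MR = 187 − y.
The marginal product is MP_L = 8.
A monopolist hires until marginal revenue product equals the wage: MR·MP_L = w.
(187 − 8L)·8 = 216, so L = 20.

L* = 20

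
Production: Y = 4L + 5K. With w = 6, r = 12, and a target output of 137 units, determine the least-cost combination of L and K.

The inputs are perfect substitutes, so the firm uses whichever has the lower cost per unit of output.
Cost per unit of output via L is w/4 = 1.5; via K it is r/5 = 2.4. L is cheaper.
Producing Y = 137 with L alone: L = 34.25, K = 0.

L* = 34.25, K* = 0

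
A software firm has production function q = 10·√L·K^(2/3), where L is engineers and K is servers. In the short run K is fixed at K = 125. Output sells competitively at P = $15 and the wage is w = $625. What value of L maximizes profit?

With K = 125, MP_L = (1/2)·10·L^(-1/2)·125^(2/3) = 125·L^(-1/2).
Profit maximization for a price taker requires P·MP_L = w: 15·125·L^(-1/2) = 625.
So L^(-1/2) = 1/3, which gives L = 9.

L* = 9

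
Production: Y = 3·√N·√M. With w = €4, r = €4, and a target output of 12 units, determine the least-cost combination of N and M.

Cost minimization requires the marginal rate of technical substitution to equal the input-price ratio: MP_N/MP_M = w/r.
Here MP_N/MP_M = (1/2)·(M/N)/(1/2) = (M/N). Setting this equal to 4/4 = 1 gives M = N.
Substituting into Y = 12: 3·N^(1/2)·(N)^(1/2) = 12.
Solving, N = 4 and M = 4.

N* = 4, M* = 4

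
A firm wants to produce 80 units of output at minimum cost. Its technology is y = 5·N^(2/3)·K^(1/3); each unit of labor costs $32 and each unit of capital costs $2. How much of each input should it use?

Cost minimization requires the marginal rate of technical substitution to equal the input-price ratio: MP_N/MP_K = w/r.
Here MP_N/MP_K = (2/3)·(K/N)/(1/3) = 2·(K/N). Setting this equal to 32/2 = 16 gives K = 8N.
Substituting into y = 80: 5·N^(2/3)·(8N)^(1/3) = 80.
Solving, N = 8 and K = 64.

N* = 8, K* = 64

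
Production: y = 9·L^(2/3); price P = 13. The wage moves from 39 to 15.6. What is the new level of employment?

From P·MP_L = w with MP_L = 6·L^(-1/3), the labor demand is L(w) = (78/w)^(3).
At w = 39: L = 8. At w = 15.6: L = 125.

L* = 125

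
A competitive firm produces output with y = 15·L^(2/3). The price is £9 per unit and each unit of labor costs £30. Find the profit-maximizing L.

L* = 27

MP_L = (2/3)·15·L^(-1/3) = 10·L^(-1/3).
Profit maximization for a price taker requires P·MP_L = w: 9·10·L^(-1/3) = 30.
So L^(-1/3) = 1/3, which gives L = 27.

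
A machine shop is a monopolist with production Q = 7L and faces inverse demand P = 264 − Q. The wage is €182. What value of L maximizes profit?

L* = 17

Marginal revenue from the inverse demand is MR = 264 − 2Q.
The marginal product is MP_L = 7.
A monopolist hires until marginal revenue product equals the wage: MR·MP_L = w.
(264 − 14L)·7 = 182, so L = 17.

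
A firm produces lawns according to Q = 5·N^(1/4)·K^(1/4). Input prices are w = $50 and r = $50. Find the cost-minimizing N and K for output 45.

N* = 81, K* = 81

Cost minimization requires the marginal rate of technical substitution to equal the input-price ratio: MP_N/MP_K = w/r.
Here MP_N/MP_K = (1/4)·(K/N)/(1/4) = (K/N). Setting this equal to 50/50 = 1 gives K = N.
Substituting into Q = 45: 5·N^(1/4)·(N)^(1/4) = 45.
Solving, N = 81 and K = 81.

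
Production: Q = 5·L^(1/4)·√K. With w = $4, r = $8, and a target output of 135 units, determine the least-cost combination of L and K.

L* = 81, K* = 81

Cost minimization requires the marginal rate of technical substitution to equal the input-price ratio: MP_L/MP_K = w/r.
Here MP_L/MP_K = (1/4)·(K/L)/(1/2) = 0.5·(K/L). Setting this equal to 4/8 = 0.5 gives K = L.
Substituting into Q = 135: 5·L^(1/4)·(L)^(1/2) = 135.
Solving, L = 81 and K = 81.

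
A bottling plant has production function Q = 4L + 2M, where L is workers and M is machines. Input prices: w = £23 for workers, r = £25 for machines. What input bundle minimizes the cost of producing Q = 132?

L* = 33, M* = 0

The inputs are perfect substitutes, so the firm uses whichever has the lower cost per unit of output.
Cost per unit of output via L is w/4 = 5.75; via M it is r/2 = 12.5. L is cheaper.
Producing Q = 132 with L alone: L = 33, M = 0.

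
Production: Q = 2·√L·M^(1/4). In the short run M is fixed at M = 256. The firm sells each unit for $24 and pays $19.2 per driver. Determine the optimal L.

With M = 256, MP_L = (1/2)·2·L^(-1/2)·256^(1/4) = 4·L^(-1/2).
Profit maximization for a price taker requires P·MP_L = w: 24·4·L^(-1/2) = 19.2.
So L^(-1/2) = 0.2, which gives L = 25.

L* = 25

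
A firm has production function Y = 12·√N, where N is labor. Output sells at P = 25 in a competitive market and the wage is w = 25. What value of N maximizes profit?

MP_N = (1/2)·12·N^(-1/2) = 6·N^(-1/2).
Profit maximization for a price taker requires P·MP_N = w: 25·6·N^(-1/2) = 25.
So N^(-1/2) = 1/6, which gives N = 36.

N* = 36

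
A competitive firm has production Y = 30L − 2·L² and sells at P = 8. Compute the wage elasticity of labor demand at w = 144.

From P·MP_L = w with MP_L = 30 − 4L, labor demand is L(w) = (30 − w/8)/4.
dL/dw = −1/(32) = -0.03125.
At w = 144, L = 3, so ε = (dL/dw)·(w/L) = (-0.03125)·(144/3) = -1.5.

ε = -1.5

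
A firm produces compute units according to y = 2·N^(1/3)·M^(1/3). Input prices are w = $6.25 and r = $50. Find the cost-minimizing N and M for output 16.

N* = 64, M* = 8

Cost minimization requires the marginal rate of technical substitution to equal the input-price ratio: MP_N/MP_M = w/r.
Here MP_N/MP_M = (1/3)·(M/N)/(1/3) = (M/N). Setting this equal to 6.25/50 = 0.125 gives M = 0.125N.
Substituting into y = 16: 2·N^(1/3)·(0.125N)^(1/3) = 16.
Solving, N = 64 and M = 8.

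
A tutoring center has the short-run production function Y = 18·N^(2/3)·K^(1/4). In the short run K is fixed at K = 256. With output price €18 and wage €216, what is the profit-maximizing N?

With K = 256, MP_N = (2/3)·18·N^(-1/3)·256^(1/4) = 48·N^(-1/3).
Profit maximization for a price taker requires P·MP_N = w: 18·48·N^(-1/3) = 216.
So N^(-1/3) = 0.25, which gives N = 64.

N* = 64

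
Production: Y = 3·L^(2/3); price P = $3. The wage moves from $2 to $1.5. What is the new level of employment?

L* = 64

From P·MP_L = w with MP_L = 2·L^(-1/3), the labor demand is L(w) = (6/w)^(3).
At w = 2: L = 27. At w = 1.5: L = 64.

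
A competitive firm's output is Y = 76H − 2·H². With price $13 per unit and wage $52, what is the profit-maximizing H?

The marginal product of H is MP_H = 76 − 4H.
A price-taking firm hires until the value of the marginal product equals the wage: P·MP_H = w, so 13·(76 − 4H) = 52.
Then 76 − 4H = 4, giving H = 18.

H* = 18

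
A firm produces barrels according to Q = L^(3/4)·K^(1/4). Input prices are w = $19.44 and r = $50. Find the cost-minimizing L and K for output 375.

L* = 625, K* = 81

Cost minimization requires the marginal rate of technical substitution to equal the input-price ratio: MP_L/MP_K = w/r.
Here MP_L/MP_K = (3/4)·(K/L)/(1/4) = 3·(K/L). Setting this equal to 19.44/50 = 0.3888 gives K = 0.1296L.
Substituting into Q = 375: L^(3/4)·(0.1296L)^(1/4) = 375.
Solving, L = 625 and K = 81.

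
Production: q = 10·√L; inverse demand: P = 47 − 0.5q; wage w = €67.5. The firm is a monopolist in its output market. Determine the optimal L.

L* = 4

Marginal revenue from the inverse demand is MR = 47 − q.
The marginal product is MP_L = 5·L^(-1/2).
A monopolist hires until marginal revenue product equals the wage: MR·MP_L = w.
At L, q = 10·√L. Substituting and solving: (47 − 10·√L)·5·L^(-1/2) = 67.5 gives L = 4.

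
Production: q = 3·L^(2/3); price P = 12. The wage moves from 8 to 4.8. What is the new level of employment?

From P·MP_L = w with MP_L = 2·L^(-1/3), the labor demand is L(w) = (24/w)^(3).
At w = 8: L = 27. At w = 4.8: L = 125.

L* = 125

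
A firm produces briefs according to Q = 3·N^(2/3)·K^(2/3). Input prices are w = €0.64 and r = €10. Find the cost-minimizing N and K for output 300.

Cost minimization requires the marginal rate of technical substitution to equal the input-price ratio: MP_N/MP_K = w/r.
Here MP_N/MP_K = (2/3)·(K/N)/(2/3) = (K/N). Setting this equal to 0.64/10 = 0.064 gives K = 0.064N.
Substituting into Q = 300: 3·N^(2/3)·(0.064N)^(2/3) = 300.
Solving, N = 125 and K = 8.

N* = 125, K* = 8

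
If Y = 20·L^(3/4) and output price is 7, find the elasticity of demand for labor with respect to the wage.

ε = -4

MP_L = (3/4)·20·L^(-1/4), so P·MP_L = w gives 105·L^(-1/4) = w.
Solving, L(w) = (105/w)^(4). This is a constant-elasticity form: L ∝ w^(−4), so ε = −4.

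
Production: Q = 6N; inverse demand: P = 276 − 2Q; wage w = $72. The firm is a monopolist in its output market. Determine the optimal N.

N* = 11

Marginal revenue from the inverse demand is MR = 276 − 4Q.
The marginal product is MP_N = 6.
A monopolist hires until marginal revenue product equals the wage: MR·MP_N = w.
(276 − 24N)·6 = 72, so N = 11.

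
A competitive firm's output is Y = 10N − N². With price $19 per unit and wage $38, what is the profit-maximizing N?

The marginal product of N is MP_N = 10 − 2N.
A price-taking firm hires until the value of the marginal product equals the wage: P·MP_N = w, so 19·(10 − 2N) = 38.
Then 10 − 2N = 2, giving N = 4.

N* = 4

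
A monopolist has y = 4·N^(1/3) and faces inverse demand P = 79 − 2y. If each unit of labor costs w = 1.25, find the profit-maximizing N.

N* = 64

Marginal revenue from the inverse demand is MR = 79 − 4y.
The marginal product is MP_N = (4/3)·N^(-2/3).
A monopolist hires until marginal revenue product equals the wage: MR·MP_N = w.
At N, y = 4·N^(1/3). Substituting and solving: (79 − 16·N^(1/3))·(4/3)·N^(-2/3) = 1.25 gives N = 64.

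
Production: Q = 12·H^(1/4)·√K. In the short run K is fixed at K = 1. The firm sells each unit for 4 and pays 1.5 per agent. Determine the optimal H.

With K = 1, MP_H = (1/4)·12·H^(-3/4)·1^(1/2) = 3·H^(-3/4).
Profit maximization for a price taker requires P·MP_H = w: 4·3·H^(-3/4) = 1.5.
So H^(-3/4) = 0.125, which gives H = 16.

H* = 16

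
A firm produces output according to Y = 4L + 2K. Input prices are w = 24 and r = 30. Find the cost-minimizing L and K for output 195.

The inputs are perfect substitutes, so the firm uses whichever has the lower cost per unit of output.
Cost per unit of output via L is w/4 = 6; via K it is r/2 = 15. L is cheaper.
Producing Y = 195 with L alone: L = 48.75, K = 0.

L* = 48.75, K* = 0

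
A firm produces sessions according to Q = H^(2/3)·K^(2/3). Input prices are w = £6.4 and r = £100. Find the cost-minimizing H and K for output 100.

Cost minimization requires the marginal rate of technical substitution to equal the input-price ratio: MP_H/MP_K = w/r.
Here MP_H/MP_K = (2/3)·(K/H)/(2/3) = (K/H). Setting this equal to 6.4/100 = 0.064 gives K = 0.064H.
Substituting into Q = 100: H^(2/3)·(0.064H)^(2/3) = 100.
Solving, H = 125 and K = 8.

H* = 125, K* = 8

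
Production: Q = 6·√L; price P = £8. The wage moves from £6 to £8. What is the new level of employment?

From P·MP_L = w with MP_L = 3·L^(-1/2), the labor demand is L(w) = (24/w)^(2).
At w = 6: L = 16. At w = 8: L = 9.

L* = 9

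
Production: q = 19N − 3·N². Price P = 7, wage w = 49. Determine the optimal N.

N* = 2

The marginal product of N is MP_N = 19 − 6N.
A price-taking firm hires until the value of the marginal product equals the wage: P·MP_N = w, so 7·(19 − 6N) = 49.
Then 19 − 6N = 7, giving N = 2.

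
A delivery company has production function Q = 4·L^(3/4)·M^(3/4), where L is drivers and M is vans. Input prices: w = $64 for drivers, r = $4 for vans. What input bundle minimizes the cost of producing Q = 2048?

L* = 16, M* = 256

Cost minimization requires the marginal rate of technical substitution to equal the input-price ratio: MP_L/MP_M = w/r.
Here MP_L/MP_M = (3/4)·(M/L)/(3/4) = (M/L). Setting this equal to 64/4 = 16 gives M = 16L.
Substituting into Q = 2048: 4·L^(3/4)·(16L)^(3/4) = 2048.
Solving, L = 16 and M = 256.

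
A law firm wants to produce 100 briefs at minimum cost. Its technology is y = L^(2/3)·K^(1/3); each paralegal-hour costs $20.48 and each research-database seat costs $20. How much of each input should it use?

L* = 125, K* = 64

Cost minimization requires the marginal rate of technical substitution to equal the input-price ratio: MP_L/MP_K = w/r.
Here MP_L/MP_K = (2/3)·(K/L)/(1/3) = 2·(K/L). Setting this equal to 20.48/20 = 1.024 gives K = 0.512L.
Substituting into y = 100: L^(2/3)·(0.512L)^(1/3) = 100.
Solving, L = 125 and K = 64.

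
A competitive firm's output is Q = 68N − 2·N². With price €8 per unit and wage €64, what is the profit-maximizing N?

The marginal product of N is MP_N = 68 − 4N.
A price-taking firm hires until the value of the marginal product equals the wage: P·MP_N = w, so 8·(68 − 4N) = 64.
Then 68 − 4N = 8, giving N = 15.

N* = 15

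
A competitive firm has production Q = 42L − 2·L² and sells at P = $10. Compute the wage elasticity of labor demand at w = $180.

From P·MP_L = w with MP_L = 42 − 4L, labor demand is L(w) = (42 − w/10)/4.
dL/dw = −1/(40) = -0.025.
At w = 180, L = 6, so ε = (dL/dw)·(w/L) = (-0.025)·(180/6) = -0.75.

ε = -0.75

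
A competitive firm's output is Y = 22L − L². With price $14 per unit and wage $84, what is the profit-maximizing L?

The marginal product of L is MP_L = 22 − 2L.
A price-taking firm hires until the value of the marginal product equals the wage: P·MP_L = w, so 14·(22 − 2L) = 84.
Then 22 − 2L = 6, giving L = 8.

L* = 8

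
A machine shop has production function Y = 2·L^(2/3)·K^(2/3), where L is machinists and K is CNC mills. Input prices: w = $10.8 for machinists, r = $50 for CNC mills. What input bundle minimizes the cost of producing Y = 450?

L* = 125, K* = 27

Cost minimization requires the marginal rate of technical substitution to equal the input-price ratio: MP_L/MP_K = w/r.
Here MP_L/MP_K = (2/3)·(K/L)/(2/3) = (K/L). Setting this equal to 10.8/50 = 0.216 gives K = 0.216L.
Substituting into Y = 450: 2·L^(2/3)·(0.216L)^(2/3) = 450.
Solving, L = 125 and K = 27.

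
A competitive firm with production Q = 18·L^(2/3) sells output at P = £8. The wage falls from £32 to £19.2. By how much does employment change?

ΔL = 98

From P·MP_L = w with MP_L = 12·L^(-1/3), the labor demand is L(w) = (96/w)^(3).
At w = 32: L = 27. At w = 19.2: L = 125.
ΔL = 125 − 27 = 98.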